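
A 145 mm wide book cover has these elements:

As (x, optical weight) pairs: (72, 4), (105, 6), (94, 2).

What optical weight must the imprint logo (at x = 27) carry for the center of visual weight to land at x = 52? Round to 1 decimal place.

Existing Σw = 12 (4 + 6 + 2); existing moment 4·72 + 6·105 + 2·94 = 1106.
Set Σw·x/Σw = 52: (1106 + 27w) = 52·(12 + w).
Rearranging, w·(27 − 52) = 52·12 − 1106 = -482, so w ≈ -482/-25 = 19.28.

w ≈ 19.3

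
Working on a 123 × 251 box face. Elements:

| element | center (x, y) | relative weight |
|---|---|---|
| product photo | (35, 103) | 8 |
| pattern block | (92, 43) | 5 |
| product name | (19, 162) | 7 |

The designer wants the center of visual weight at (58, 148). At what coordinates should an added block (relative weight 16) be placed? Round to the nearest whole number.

(76, 197)

New total weight: (8 + 5 + 7) + 16 = 36.
Along x: (873 + 16·x) / 36 = 58 (existing moment 8·35 + 5·92 + 7·19 = 873) ⇒ x = (2088 − 873) / 16 ≈ 75.94.
Along y: (2173 + 16·y) / 36 = 148 (existing moment 8·103 + 5·43 + 7·162 = 2173) ⇒ y = (5328 − 2173) / 16 ≈ 197.19.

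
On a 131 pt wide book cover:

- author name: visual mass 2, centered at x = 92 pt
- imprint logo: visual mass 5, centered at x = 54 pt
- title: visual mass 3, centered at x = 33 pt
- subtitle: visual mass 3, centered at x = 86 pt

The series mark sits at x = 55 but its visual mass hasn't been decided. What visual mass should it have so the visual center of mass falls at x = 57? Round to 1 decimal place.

Known weights sum to 2 + 5 + 3 + 3 = 13; their moment is 2·92 + 5·54 + 3·33 + 3·86 = 811.
Set Σw·x/Σw = 57: (811 + 55w) = 57·(13 + w).
So w = (57·13 − 811)/(55 − 57) = -70/-2 ≈ 35.00.

w ≈ 35.0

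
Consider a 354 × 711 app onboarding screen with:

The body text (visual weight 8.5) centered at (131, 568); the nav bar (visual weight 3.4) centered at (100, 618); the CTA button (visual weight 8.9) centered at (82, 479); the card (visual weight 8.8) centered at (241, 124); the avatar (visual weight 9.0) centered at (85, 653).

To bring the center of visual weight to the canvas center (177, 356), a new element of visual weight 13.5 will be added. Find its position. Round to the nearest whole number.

(308, 29)

New total weight: (8.5 + 3.4 + 8.9 + 8.8 + 9.0) + 13.5 = 52.1.
x: target moment 52.1×177 = 9221.7; current 8.5·131 + 3.4·100 + 8.9·82 + 8.8·241 + 9.0·85 = 5069.1; the new element supplies 4152.6, so x = 4152.6/13.5 ≈ 307.60.
y: target moment 52.1×356 = 18547.6; current 8.5·568 + 3.4·618 + 8.9·479 + 8.8·124 + 9.0·653 = 18160.5; the new element supplies 387.1, so y = 387.1/13.5 ≈ 28.67.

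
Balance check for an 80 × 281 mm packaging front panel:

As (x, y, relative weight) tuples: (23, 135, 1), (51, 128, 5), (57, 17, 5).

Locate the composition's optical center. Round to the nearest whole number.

Σw = 1 + 5 + 5 = 11.
Σw·x = 1·23 + 5·51 + 5·57 = 563, so x̄ = 563/11 ≈ 51.18.
Σw·y = 1·135 + 5·128 + 5·17 = 860, so ȳ = 860/11 ≈ 78.18.

(51, 78)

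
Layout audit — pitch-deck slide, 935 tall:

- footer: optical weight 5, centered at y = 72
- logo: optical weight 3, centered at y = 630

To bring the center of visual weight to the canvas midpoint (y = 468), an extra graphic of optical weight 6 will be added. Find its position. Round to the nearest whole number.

y ≈ 717

New total weight: (5 + 3) + 6 = 14.
y: need Σw·y = 14·468 = 6552. Existing = 5·72 + 3·630 = 2250. Remainder 4302 / 6 ≈ 717.00.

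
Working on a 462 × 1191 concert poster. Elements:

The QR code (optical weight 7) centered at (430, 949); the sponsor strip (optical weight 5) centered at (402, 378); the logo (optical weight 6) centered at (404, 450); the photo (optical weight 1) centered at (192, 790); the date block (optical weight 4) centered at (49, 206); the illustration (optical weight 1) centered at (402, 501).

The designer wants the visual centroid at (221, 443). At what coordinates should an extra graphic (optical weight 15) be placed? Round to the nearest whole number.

(26, 262)

After adding the extra graphic, total weight = 7 + 5 + 6 + 1 + 4 + 1 + 15 = 39.
x: target moment 39×221 = 8619; current 7·430 + 5·402 + 6·404 + 1·192 + 4·49 + 1·402 = 8234; the extra graphic supplies 385, so x = 385/15 ≈ 25.67.
y: target moment 39×443 = 17277; current 7·949 + 5·378 + 6·450 + 1·790 + 4·206 + 1·501 = 13348; the extra graphic supplies 3929, so y = 3929/15 ≈ 261.93.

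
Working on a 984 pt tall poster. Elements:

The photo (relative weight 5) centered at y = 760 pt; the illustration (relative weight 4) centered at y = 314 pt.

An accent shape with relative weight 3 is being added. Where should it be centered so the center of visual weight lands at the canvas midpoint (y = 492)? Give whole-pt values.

After adding the accent shape, total weight = 5 + 4 + 3 = 12.
Along y: (5056 + 3·y) / 12 = 492 (existing moment 5·760 + 4·314 = 5056) ⇒ y = (5904 − 5056) / 3 ≈ 282.67.

y ≈ 283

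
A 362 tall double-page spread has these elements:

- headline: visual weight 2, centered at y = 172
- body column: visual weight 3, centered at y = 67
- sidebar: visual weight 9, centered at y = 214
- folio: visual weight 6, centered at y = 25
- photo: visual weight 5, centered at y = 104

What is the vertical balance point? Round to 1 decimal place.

y ≈ 125.6

Total weight = 2 + 3 + 9 + 6 + 5 = 25.
y: (2·172 + 3·67 + 9·214 + 6·25 + 5·104) / 25 = 3141 / 25 ≈ 125.64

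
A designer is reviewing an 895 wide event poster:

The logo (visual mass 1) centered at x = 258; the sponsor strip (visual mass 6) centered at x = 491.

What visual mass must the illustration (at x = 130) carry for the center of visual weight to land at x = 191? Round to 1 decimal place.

Known weights sum to 1 + 6 = 7; their moment is 1·258 + 6·491 = 3204.
For the centroid to hit 191: (3204 + w·130) / (7 + w) = 191.
Rearranging, w·(130 − 191) = 191·7 − 3204 = -1867, so w ≈ -1867/-61 = 30.61.

w ≈ 30.6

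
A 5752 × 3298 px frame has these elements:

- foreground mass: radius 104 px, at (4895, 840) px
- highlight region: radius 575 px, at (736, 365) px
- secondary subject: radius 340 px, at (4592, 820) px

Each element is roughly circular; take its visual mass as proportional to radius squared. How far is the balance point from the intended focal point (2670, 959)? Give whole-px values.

r² weights: foreground mass 104² = 10816, highlight region 575² = 330625, secondary subject 340² = 115600. Total = 457041.
x: (10816·4895 + 330625·736 + 115600·4592) / 457041 = 827119520 / 457041 ≈ 1809.73
y: (10816·840 + 330625·365 + 115600·820) / 457041 = 224555565 / 457041 ≈ 491.32
From (2670, 959): dx = -860.27, dy = -467.68, so the distance is √(dx²+dy²) ≈ 979.18.

≈ 979 px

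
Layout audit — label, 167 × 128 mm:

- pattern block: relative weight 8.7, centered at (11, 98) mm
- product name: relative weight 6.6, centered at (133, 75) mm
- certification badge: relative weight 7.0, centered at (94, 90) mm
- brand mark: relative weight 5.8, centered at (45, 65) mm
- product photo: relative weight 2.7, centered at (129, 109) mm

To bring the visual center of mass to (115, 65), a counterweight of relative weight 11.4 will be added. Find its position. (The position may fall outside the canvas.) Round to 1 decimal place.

(229.1, 8.3)

After adding the counterweight, total weight = 8.7 + 6.6 + 7.0 + 5.8 + 2.7 + 11.4 = 42.2.
Along x: (2240.8 + 11.4·x) / 42.2 = 115 (existing moment 8.7·11 + 6.6·133 + 7.0·94 + 5.8·45 + 2.7·129 = 2240.8) ⇒ x = (4853.0 − 2240.8) / 11.4 ≈ 229.14.
Along y: (2648.9 + 11.4·y) / 42.2 = 65 (existing moment 8.7·98 + 6.6·75 + 7.0·90 + 5.8·65 + 2.7·109 = 2648.9) ⇒ y = (2743.0 − 2648.9) / 11.4 ≈ 8.25.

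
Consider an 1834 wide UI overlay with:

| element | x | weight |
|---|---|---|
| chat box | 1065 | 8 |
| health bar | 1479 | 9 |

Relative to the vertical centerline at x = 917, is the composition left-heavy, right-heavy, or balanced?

Weights sum to 8 + 9 = 17.
x: (8·1065 + 9·1479) / 17 = 21831 / 17 ≈ 1284.18
Since 1284.2 is right of 917, the composition reads right-heavy.

right-heavy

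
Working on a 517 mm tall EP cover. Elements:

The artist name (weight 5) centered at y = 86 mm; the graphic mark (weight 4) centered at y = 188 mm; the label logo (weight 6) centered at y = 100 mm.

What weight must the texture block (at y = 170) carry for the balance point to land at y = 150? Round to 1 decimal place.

Existing Σw = 15 (5 + 4 + 6); existing moment 5·86 + 4·188 + 6·100 = 1782.
Set Σw·y/Σw = 150: (1782 + 170w) = 150·(15 + w).
Rearranging, w·(170 − 150) = 150·15 − 1782 = 468, so w ≈ 468/20 = 23.40.

w ≈ 23.4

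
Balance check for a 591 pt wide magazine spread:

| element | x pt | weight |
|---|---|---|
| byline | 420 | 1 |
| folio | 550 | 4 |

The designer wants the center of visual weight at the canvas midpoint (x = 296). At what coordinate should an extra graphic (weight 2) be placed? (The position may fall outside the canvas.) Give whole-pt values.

With the extra graphic, Σw becomes 1 + 4 + 2 = 7.
x: target moment 7×296 = 2072; current 1·420 + 4·550 = 2620; the extra graphic supplies -548, so x = -548/2 ≈ -274.00.

x ≈ -274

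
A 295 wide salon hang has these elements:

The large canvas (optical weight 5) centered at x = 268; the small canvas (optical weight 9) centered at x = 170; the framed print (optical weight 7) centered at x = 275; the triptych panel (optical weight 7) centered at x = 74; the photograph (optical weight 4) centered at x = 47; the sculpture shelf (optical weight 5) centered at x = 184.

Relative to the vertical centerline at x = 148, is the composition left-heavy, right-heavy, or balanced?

right-heavy

Weights sum to 5 + 9 + 7 + 7 + 4 + 5 = 37.
x: moment 6421 / weight 37 ≈ 173.54
173.5 lies right of the midline 148, so the layout is right-heavy.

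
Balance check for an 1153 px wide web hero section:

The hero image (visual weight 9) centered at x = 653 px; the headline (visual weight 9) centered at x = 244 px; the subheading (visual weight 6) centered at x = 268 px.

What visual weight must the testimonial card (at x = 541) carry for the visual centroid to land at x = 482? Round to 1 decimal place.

w ≈ 32.0

Known weights sum to 9 + 9 + 6 = 24; their moment is 9·653 + 9·244 + 6·268 = 9681.
Balance at x = 482 requires (9681 + w·541) / (24 + w) = 482.
Solving: w = (482·24 − 9681) / (541 − 482) = 1887 / 59 ≈ 31.98.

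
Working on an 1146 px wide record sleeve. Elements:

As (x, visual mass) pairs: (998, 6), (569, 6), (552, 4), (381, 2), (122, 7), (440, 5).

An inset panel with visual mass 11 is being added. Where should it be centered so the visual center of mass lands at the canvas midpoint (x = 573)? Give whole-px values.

x ≈ 733

After adding the inset panel, total weight = 6 + 6 + 4 + 2 + 7 + 5 + 11 = 41.
x: need Σw·x = 41·573 = 23493. Existing = 6·998 + 6·569 + 4·552 + 2·381 + 7·122 + 5·440 = 15426. Remainder 8067 / 11 ≈ 733.36.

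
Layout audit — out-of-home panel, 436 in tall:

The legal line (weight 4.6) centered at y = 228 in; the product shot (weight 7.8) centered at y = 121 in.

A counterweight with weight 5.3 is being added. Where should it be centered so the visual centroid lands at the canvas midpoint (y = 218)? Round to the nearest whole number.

y ≈ 352

With the counterweight, Σw becomes 4.6 + 7.8 + 5.3 = 17.7.
y: need Σw·y = 17.7·218 = 3858.6. Existing = 4.6·228 + 7.8·121 = 1992.6. Remainder 1866.0 / 5.3 ≈ 352.08.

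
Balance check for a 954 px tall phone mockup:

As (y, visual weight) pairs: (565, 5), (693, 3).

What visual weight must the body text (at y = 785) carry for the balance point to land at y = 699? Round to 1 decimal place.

w ≈ 8.0

Known weights sum to 5 + 3 = 8; their moment is 5·565 + 3·693 = 4904.
For the centroid to hit 699: (4904 + w·785) / (8 + w) = 699.
Solving: w = (699·8 − 4904) / (785 − 699) = 688 / 86 ≈ 8.00.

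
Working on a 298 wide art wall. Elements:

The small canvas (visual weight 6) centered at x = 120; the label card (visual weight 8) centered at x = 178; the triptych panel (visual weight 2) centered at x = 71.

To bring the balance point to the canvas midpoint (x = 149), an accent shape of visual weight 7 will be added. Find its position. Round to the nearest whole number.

New total weight: (6 + 8 + 2) + 7 = 23.
x: need Σw·x = 23·149 = 3427. Existing = 6·120 + 8·178 + 2·71 = 2286. Remainder 1141 / 7 ≈ 163.00.

x ≈ 163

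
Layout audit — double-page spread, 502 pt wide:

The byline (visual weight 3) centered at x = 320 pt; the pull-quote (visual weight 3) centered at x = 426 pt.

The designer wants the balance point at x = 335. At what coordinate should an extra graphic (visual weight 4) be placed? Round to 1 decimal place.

With the extra graphic, Σw becomes 3 + 3 + 4 = 10.
Along x: (2238 + 4·x) / 10 = 335 (existing moment 3·320 + 3·426 = 2238) ⇒ x = (3350 − 2238) / 4 ≈ 278.00.

x ≈ 278.0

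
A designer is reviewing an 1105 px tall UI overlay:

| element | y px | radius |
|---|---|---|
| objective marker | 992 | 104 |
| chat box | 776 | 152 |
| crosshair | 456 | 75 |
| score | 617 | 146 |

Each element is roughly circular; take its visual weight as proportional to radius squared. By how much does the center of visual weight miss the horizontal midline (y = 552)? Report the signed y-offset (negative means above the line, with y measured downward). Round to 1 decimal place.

Weights ∝ r²: objective marker 104² = 10816, chat box 152² = 23104, crosshair 75² = 5625, score 146² = 21316; Σw = 60861.
y-moment: 10816·992 + 23104·776 + 5625·456 + 21316·617 = 44375148; centroid 44375148/60861 ≈ 729.12.
Offset from y = 552: 729.12 − 552 ≈ 177.12.

≈ 177.1 px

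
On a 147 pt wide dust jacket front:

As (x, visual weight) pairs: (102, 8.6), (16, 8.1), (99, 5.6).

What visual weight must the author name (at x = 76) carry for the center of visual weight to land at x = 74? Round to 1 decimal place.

Known weights sum to 8.6 + 8.1 + 5.6 = 22.3; their moment is 8.6·102 + 8.1·16 + 5.6·99 = 1561.2.
Balance at x = 74 requires (1561.2 + w·76) / (22.3 + w) = 74.
So w = (74·22.3 − 1561.2)/(76 − 74) = 89.0/2 ≈ 44.50.

w ≈ 44.5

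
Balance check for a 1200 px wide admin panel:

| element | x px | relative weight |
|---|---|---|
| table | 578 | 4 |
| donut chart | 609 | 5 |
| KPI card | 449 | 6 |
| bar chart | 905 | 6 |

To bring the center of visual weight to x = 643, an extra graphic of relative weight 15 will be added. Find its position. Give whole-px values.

New total weight: (4 + 5 + 6 + 6) + 15 = 36.
x: need Σw·x = 36·643 = 23148. Existing = 4·578 + 5·609 + 6·449 + 6·905 = 13481. Remainder 9667 / 15 ≈ 644.47.

x ≈ 644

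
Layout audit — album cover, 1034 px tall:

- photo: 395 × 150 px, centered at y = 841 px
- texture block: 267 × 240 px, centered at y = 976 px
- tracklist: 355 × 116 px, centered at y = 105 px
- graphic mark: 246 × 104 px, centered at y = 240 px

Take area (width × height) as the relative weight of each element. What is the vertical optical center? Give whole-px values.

y ≈ 646

Areas → weights: photo 395·150 = 59250, texture block 267·240 = 64080, tracklist 355·116 = 41180, graphic mark 246·104 = 25584; Σw = 190094.
y: (59250·841 + 64080·976 + 41180·105 + 25584·240) / 190094 = 122835390 / 190094 ≈ 646.18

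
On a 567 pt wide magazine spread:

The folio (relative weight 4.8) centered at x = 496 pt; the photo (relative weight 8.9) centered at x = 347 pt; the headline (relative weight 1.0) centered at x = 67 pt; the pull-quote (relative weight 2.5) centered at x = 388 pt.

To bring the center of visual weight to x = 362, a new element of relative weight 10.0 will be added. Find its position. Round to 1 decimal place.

With the new element, Σw becomes 4.8 + 8.9 + 1.0 + 2.5 + 10.0 = 27.2.
x: target moment 27.2×362 = 9846.4; current 4.8·496 + 8.9·347 + 1.0·67 + 2.5·388 = 6506.1; the new element supplies 3340.3, so x = 3340.3/10.0 ≈ 334.03.

x ≈ 334.0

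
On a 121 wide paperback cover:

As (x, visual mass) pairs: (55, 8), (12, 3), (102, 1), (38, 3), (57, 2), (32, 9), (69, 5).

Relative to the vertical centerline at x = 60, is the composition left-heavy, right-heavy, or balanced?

left-heavy

Total weight = 8 + 3 + 1 + 3 + 2 + 9 + 5 = 31.
Σw·x = 8·55 + 3·12 + 1·102 + 3·38 + 2·57 + 9·32 + 5·69 = 1439, so x̄ = 1439/31 ≈ 46.42.
46.4 lies left of the midline 60, so the layout is left-heavy.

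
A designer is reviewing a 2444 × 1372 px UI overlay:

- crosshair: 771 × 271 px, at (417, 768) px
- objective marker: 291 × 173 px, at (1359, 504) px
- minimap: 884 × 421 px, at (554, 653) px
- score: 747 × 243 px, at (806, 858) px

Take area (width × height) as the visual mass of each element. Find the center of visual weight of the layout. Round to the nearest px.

Areas: crosshair 771·271 = 208941, objective marker 291·173 = 50343, minimap 884·421 = 372164, score 747·243 = 181521. Total weight = 812969.
x-moment: 208941·417 + 50343·1359 + 372164·554 + 181521·806 = 508029316; centroid 508029316/812969 ≈ 624.91.
y-moment: 208941·768 + 50343·504 + 372164·653 + 181521·858 = 584607670; centroid 584607670/812969 ≈ 719.10.

(625, 719)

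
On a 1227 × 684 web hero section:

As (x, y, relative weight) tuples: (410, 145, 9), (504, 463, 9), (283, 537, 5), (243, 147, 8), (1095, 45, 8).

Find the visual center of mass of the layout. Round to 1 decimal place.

Σw = 9 + 9 + 5 + 8 + 8 = 39.
x-moment: 9·410 + 9·504 + 5·283 + 8·243 + 8·1095 = 20345; centroid 20345/39 ≈ 521.67.
y-moment: 9·145 + 9·463 + 5·537 + 8·147 + 8·45 = 9693; centroid 9693/39 ≈ 248.54.

(521.7, 248.5)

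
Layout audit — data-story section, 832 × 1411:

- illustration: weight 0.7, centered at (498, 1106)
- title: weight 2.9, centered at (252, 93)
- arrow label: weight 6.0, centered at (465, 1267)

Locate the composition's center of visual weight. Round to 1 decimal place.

(403.1, 900.6)

Σw = 0.7 + 2.9 + 6.0 = 9.6.
x-moment: 0.7·498 + 2.9·252 + 6.0·465 = 3869.4; centroid 3869.4/9.6 ≈ 403.06.
y-moment: 0.7·1106 + 2.9·93 + 6.0·1267 = 8645.9; centroid 8645.9/9.6 ≈ 900.61.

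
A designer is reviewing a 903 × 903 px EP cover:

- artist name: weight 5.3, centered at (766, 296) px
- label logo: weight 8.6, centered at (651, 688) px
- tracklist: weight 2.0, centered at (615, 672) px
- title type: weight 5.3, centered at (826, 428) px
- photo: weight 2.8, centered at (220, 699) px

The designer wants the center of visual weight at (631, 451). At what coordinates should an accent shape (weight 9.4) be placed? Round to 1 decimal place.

(552.5, 213.6)

With the accent shape, Σw becomes 5.3 + 8.6 + 2.0 + 5.3 + 2.8 + 9.4 = 33.4.
x: need Σw·x = 33.4·631 = 21075.4. Existing = 5.3·766 + 8.6·651 + 2.0·615 + 5.3·826 + 2.8·220 = 15882.2. Remainder 5193.2 / 9.4 ≈ 552.47.
y: need Σw·y = 33.4·451 = 15063.4. Existing = 5.3·296 + 8.6·688 + 2.0·672 + 5.3·428 + 2.8·699 = 13055.2. Remainder 2008.2 / 9.4 ≈ 213.64.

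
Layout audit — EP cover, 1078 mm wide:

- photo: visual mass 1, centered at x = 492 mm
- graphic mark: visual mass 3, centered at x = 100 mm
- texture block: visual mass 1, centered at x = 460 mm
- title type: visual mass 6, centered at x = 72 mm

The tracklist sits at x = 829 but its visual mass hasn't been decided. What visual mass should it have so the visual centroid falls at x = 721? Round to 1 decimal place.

Existing Σw = 11 (1 + 3 + 1 + 6); existing moment 1·492 + 3·100 + 1·460 + 6·72 = 1684.
Balance at x = 721 requires (1684 + w·829) / (11 + w) = 721.
Solving: w = (721·11 − 1684) / (829 − 721) = 6247 / 108 ≈ 57.84.

w ≈ 57.8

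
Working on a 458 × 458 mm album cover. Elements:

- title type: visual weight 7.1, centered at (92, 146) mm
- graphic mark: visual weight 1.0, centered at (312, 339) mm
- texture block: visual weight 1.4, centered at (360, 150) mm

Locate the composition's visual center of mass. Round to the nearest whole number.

Weights sum to 7.1 + 1.0 + 1.4 = 9.5.
x-moment: 7.1·92 + 1.0·312 + 1.4·360 = 1469.2; centroid 1469.2/9.5 ≈ 154.65.
y-moment: 7.1·146 + 1.0·339 + 1.4·150 = 1585.6; centroid 1585.6/9.5 ≈ 166.91.

(155, 167)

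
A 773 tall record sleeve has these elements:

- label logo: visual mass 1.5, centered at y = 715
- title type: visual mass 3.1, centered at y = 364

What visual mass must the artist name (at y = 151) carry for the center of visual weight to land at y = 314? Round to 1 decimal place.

w ≈ 4.6

Existing Σw = 4.6 (1.5 + 3.1); existing moment 1.5·715 + 3.1·364 = 2200.9.
For the centroid to hit 314: (2200.9 + w·151) / (4.6 + w) = 314.
So w = (314·4.6 − 2200.9)/(151 − 314) = -756.5/-163 ≈ 4.64.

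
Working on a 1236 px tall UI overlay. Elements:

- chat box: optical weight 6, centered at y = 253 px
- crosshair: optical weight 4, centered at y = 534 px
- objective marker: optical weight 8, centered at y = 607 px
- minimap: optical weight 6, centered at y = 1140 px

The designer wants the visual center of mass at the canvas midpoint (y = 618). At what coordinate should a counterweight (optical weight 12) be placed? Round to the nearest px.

With the counterweight, Σw becomes 6 + 4 + 8 + 6 + 12 = 36.
y: need Σw·y = 36·618 = 22248. Existing = 6·253 + 4·534 + 8·607 + 6·1140 = 15350. Remainder 6898 / 12 ≈ 574.83.

y ≈ 575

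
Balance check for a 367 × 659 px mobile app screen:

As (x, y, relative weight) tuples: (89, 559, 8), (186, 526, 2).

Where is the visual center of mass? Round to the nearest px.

Σw = 8 + 2 = 10.
x-moment: 8·89 + 2·186 = 1084; centroid 1084/10 ≈ 108.40.
y-moment: 8·559 + 2·526 = 5524; centroid 5524/10 ≈ 552.40.

(108, 552)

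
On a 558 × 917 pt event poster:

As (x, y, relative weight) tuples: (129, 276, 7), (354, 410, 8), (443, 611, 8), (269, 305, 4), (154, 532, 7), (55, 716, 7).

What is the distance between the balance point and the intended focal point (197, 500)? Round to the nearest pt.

Weights sum to 7 + 8 + 8 + 4 + 7 + 7 = 41.
x: moment 9818 / weight 41 ≈ 239.46
y: moment 20056 / weight 41 ≈ 489.17
From (197, 500): dx = 42.46, dy = -10.83, so the distance is √(dx²+dy²) ≈ 43.82.

≈ 44 pt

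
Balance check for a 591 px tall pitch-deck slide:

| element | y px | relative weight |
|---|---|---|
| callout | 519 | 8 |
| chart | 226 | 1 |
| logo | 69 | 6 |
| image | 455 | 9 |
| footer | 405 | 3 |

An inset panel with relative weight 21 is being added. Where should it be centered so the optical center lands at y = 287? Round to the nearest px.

After adding the inset panel, total weight = 8 + 1 + 6 + 9 + 3 + 21 = 48.
Along y: (10102 + 21·y) / 48 = 287 (existing moment 8·519 + 1·226 + 6·69 + 9·455 + 3·405 = 10102) ⇒ y = (13776 − 10102) / 21 ≈ 174.95.

y ≈ 175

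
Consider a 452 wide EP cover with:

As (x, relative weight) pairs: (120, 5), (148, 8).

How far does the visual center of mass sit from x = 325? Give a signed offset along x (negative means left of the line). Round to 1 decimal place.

≈ -187.8

Σw = 5 + 8 = 13.
Σw·x = 5·120 + 8·148 = 1784, so x̄ = 1784/13 ≈ 137.23.
Offset from x = 325: 137.23 − 325 ≈ -187.77.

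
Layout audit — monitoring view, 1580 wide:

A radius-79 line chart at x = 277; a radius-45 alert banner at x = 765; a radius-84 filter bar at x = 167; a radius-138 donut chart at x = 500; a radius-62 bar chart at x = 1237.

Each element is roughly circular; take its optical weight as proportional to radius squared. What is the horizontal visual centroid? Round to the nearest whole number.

x ≈ 490

Weights ∝ r²: line chart 79² = 6241, alert banner 45² = 2025, filter bar 84² = 7056, donut chart 138² = 19044, bar chart 62² = 3844; Σw = 38210.
x: (6241·277 + 2025·765 + 7056·167 + 19044·500 + 3844·1237) / 38210 = 18733262 / 38210 ≈ 490.27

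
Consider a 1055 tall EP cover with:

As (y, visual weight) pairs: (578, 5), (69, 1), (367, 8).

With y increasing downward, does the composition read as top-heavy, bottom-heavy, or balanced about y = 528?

Weights sum to 5 + 1 + 8 = 14.
y: (5·578 + 1·69 + 8·367) / 14 = 5895 / 14 ≈ 421.07
Since 421.1 is above (smaller y than) 528, the composition reads top-heavy.

top-heavy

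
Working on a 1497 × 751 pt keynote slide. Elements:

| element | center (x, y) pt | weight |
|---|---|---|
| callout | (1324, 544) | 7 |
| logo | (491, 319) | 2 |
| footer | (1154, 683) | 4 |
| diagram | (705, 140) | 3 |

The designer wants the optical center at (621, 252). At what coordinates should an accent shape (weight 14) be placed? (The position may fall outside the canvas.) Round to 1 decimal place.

(117.8, -2.7)

After adding the accent shape, total weight = 7 + 2 + 4 + 3 + 14 = 30.
x: need Σw·x = 30·621 = 18630. Existing = 7·1324 + 2·491 + 4·1154 + 3·705 = 16981. Remainder 1649 / 14 ≈ 117.79.
y: need Σw·y = 30·252 = 7560. Existing = 7·544 + 2·319 + 4·683 + 3·140 = 7598. Remainder -38 / 14 ≈ -2.71.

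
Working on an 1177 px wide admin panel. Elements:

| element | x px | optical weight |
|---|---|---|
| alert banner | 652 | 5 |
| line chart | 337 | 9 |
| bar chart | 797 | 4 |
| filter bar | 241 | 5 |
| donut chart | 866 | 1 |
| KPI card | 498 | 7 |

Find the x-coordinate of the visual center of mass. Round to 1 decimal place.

x ≈ 485.1

Total weight = 5 + 9 + 4 + 5 + 1 + 7 = 31.
x: (5·652 + 9·337 + 4·797 + 5·241 + 1·866 + 7·498) / 31 = 15038 / 31 ≈ 485.10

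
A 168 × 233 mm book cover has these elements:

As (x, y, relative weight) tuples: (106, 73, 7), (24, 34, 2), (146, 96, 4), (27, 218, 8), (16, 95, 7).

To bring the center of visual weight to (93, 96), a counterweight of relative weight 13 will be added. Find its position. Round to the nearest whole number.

After adding the counterweight, total weight = 7 + 2 + 4 + 8 + 7 + 13 = 41.
x: need Σw·x = 41·93 = 3813. Existing = 7·106 + 2·24 + 4·146 + 8·27 + 7·16 = 1702. Remainder 2111 / 13 ≈ 162.38.
y: need Σw·y = 41·96 = 3936. Existing = 7·73 + 2·34 + 4·96 + 8·218 + 7·95 = 3372. Remainder 564 / 13 ≈ 43.38.

(162, 43)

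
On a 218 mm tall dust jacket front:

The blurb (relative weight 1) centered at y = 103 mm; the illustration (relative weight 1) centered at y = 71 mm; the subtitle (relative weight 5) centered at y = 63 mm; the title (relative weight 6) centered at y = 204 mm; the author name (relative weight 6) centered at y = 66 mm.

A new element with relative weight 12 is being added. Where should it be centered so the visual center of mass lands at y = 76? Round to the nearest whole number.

After adding the new element, total weight = 1 + 1 + 5 + 6 + 6 + 12 = 31.
y: target moment 31×76 = 2356; current 1·103 + 1·71 + 5·63 + 6·204 + 6·66 = 2109; the new element supplies 247, so y = 247/12 ≈ 20.58.

y ≈ 21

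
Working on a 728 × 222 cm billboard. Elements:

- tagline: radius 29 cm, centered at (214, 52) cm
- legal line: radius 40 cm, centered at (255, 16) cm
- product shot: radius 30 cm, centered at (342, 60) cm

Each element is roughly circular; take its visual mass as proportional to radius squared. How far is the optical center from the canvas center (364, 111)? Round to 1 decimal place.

r² weights: tagline 29² = 841, legal line 40² = 1600, product shot 30² = 900. Total = 3341.
x-moment: 841·214 + 1600·255 + 900·342 = 895774; centroid 895774/3341 ≈ 268.12.
y-moment: 841·52 + 1600·16 + 900·60 = 123332; centroid 123332/3341 ≈ 36.91.
Offset from (364, 111): Δx ≈ -95.88, Δy ≈ -74.09; distance = √(Δx² + Δy²) ≈ 121.17.

≈ 121.2 cm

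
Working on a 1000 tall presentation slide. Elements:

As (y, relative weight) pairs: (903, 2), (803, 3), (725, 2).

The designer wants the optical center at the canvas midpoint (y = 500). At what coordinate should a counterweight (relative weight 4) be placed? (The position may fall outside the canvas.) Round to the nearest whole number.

With the counterweight, Σw becomes 2 + 3 + 2 + 4 = 11.
y: target moment 11×500 = 5500; current 2·903 + 3·803 + 2·725 = 5665; the counterweight supplies -165, so y = -165/4 ≈ -41.25.

y ≈ -41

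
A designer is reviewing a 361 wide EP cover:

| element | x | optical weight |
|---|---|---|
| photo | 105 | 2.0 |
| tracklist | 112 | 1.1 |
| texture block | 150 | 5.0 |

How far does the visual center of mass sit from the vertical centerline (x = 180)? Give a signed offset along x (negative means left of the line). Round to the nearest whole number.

≈ -46

Weights sum to 2.0 + 1.1 + 5.0 = 8.1.
x: (2.0·105 + 1.1·112 + 5.0·150) / 8.1 = 1083.2 / 8.1 ≈ 133.73
Against x = 180, that's 133.73 − 180 = -46.27.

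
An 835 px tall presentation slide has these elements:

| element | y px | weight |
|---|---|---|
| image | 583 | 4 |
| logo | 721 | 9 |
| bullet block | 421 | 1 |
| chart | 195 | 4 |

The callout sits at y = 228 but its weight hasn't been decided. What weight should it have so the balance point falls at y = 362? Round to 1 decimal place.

Known weights sum to 4 + 9 + 1 + 4 = 18; their moment is 4·583 + 9·721 + 1·421 + 4·195 = 10022.
Balance at y = 362 requires (10022 + w·228) / (18 + w) = 362.
Solving: w = (362·18 − 10022) / (228 − 362) = -3506 / -134 ≈ 26.16.

w ≈ 26.2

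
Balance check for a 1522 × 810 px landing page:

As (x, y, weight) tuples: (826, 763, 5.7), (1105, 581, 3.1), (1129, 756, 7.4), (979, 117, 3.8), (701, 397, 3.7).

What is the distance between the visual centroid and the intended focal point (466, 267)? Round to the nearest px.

≈ 585 px

Weights sum to 5.7 + 3.1 + 7.4 + 3.8 + 3.7 = 23.7.
Σw·x = 5.7·826 + 3.1·1105 + 7.4·1129 + 3.8·979 + 3.7·701 = 22802.2, so x̄ = 22802.2/23.7 ≈ 962.12.
Σw·y = 5.7·763 + 3.1·581 + 7.4·756 + 3.8·117 + 3.7·397 = 13658.1, so ȳ = 13658.1/23.7 ≈ 576.29.
From (466, 267): dx = 496.12, dy = 309.29, so the distance is √(dx²+dy²) ≈ 584.63.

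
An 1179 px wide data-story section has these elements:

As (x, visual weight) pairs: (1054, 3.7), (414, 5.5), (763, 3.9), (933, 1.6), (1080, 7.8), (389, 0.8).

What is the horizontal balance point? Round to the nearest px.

x ≈ 832

Total weight = 3.7 + 5.5 + 3.9 + 1.6 + 7.8 + 0.8 = 23.3.
x: moment 19380.5 / weight 23.3 ≈ 831.78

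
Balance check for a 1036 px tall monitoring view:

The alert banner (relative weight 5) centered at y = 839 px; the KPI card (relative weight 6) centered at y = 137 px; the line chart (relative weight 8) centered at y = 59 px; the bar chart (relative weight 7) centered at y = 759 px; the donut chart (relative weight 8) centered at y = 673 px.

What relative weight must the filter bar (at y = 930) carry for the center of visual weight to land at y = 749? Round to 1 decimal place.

Known weights sum to 5 + 6 + 8 + 7 + 8 = 34; their moment is 5·839 + 6·137 + 8·59 + 7·759 + 8·673 = 16186.
For the centroid to hit 749: (16186 + w·930) / (34 + w) = 749.
Solving: w = (749·34 − 16186) / (930 − 749) = 9280 / 181 ≈ 51.27.

w ≈ 51.3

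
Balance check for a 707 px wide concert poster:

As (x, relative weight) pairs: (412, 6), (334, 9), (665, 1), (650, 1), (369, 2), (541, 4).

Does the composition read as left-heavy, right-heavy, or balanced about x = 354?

Weights sum to 6 + 9 + 1 + 1 + 2 + 4 = 23.
Σw·x = 6·412 + 9·334 + 1·665 + 1·650 + 2·369 + 4·541 = 9695, so x̄ = 9695/23 ≈ 421.52.
421.5 vs midline 354 → right-heavy.

right-heavy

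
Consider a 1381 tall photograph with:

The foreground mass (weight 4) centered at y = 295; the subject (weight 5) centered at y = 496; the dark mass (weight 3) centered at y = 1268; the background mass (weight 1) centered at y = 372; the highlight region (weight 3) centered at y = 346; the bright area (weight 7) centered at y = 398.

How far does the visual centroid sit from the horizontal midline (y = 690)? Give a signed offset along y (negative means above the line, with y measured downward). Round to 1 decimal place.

≈ -183.0

Σw = 4 + 5 + 3 + 1 + 3 + 7 = 23.
y-moment: 4·295 + 5·496 + 3·1268 + 1·372 + 3·346 + 7·398 = 11660; centroid 11660/23 ≈ 506.96.
Difference: 506.96 − 690 ≈ -183.04.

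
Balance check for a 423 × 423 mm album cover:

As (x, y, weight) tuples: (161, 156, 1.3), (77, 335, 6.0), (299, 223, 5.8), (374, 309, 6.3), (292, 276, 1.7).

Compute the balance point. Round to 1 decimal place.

Weights sum to 1.3 + 6.0 + 5.8 + 6.3 + 1.7 = 21.1.
Σw·x = 1.3·161 + 6.0·77 + 5.8·299 + 6.3·374 + 1.7·292 = 5258.1, so x̄ = 5258.1/21.1 ≈ 249.20.
Σw·y = 1.3·156 + 6.0·335 + 5.8·223 + 6.3·309 + 1.7·276 = 5922.1, so ȳ = 5922.1/21.1 ≈ 280.67.

(249.2, 280.7)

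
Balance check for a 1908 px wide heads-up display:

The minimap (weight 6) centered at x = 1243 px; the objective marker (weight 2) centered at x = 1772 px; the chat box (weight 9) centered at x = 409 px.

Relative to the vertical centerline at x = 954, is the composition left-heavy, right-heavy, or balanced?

Weights sum to 6 + 2 + 9 = 17.
x-moment: 6·1243 + 2·1772 + 9·409 = 14683; centroid 14683/17 ≈ 863.71.
Since 863.7 is left of 954, the composition reads left-heavy.

left-heavy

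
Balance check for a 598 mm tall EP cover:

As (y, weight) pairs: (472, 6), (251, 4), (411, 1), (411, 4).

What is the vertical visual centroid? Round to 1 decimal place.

y ≈ 392.7

Σw = 6 + 4 + 1 + 4 = 15.
Σw·y = 6·472 + 4·251 + 1·411 + 4·411 = 5891, so ȳ = 5891/15 ≈ 392.73.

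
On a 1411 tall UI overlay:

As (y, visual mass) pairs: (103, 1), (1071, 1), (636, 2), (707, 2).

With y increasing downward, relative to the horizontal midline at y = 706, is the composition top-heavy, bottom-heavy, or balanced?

top-heavy

Σw = 1 + 1 + 2 + 2 = 6.
Σw·y = 1·103 + 1·1071 + 2·636 + 2·707 = 3860, so ȳ = 3860/6 ≈ 643.33.
643.3 lies above (smaller y than) the midline 706, so the layout is top-heavy.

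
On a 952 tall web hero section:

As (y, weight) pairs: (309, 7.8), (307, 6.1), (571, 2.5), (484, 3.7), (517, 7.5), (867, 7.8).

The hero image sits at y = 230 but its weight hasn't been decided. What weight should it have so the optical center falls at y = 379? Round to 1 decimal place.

w ≈ 31.7

Existing Σw = 35.4 (7.8 + 6.1 + 2.5 + 3.7 + 7.5 + 7.8); existing moment 7.8·309 + 6.1·307 + 2.5·571 + 3.7·484 + 7.5·517 + 7.8·867 = 18141.3.
Balance at y = 379 requires (18141.3 + w·230) / (35.4 + w) = 379.
So w = (379·35.4 − 18141.3)/(230 − 379) = -4724.7/-149 ≈ 31.71.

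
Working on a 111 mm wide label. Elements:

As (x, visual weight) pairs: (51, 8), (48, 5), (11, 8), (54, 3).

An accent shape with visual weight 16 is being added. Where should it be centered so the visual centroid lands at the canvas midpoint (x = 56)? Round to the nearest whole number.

x ≈ 84

After adding the accent shape, total weight = 8 + 5 + 8 + 3 + 16 = 40.
x: need Σw·x = 40·56 = 2240. Existing = 8·51 + 5·48 + 8·11 + 3·54 = 898. Remainder 1342 / 16 ≈ 83.88.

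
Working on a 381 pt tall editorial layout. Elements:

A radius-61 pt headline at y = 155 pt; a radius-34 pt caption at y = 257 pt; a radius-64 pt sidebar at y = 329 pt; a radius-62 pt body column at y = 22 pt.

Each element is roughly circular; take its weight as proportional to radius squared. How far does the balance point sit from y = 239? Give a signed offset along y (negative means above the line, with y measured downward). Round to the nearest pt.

Weights ∝ r²: headline 61² = 3721, caption 34² = 1156, sidebar 64² = 4096, body column 62² = 3844; Σw = 12817.
y: (3721·155 + 1156·257 + 4096·329 + 3844·22) / 12817 = 2305999 / 12817 ≈ 179.92
Against y = 239, that's 179.92 − 239 = -59.08.

≈ -59 pt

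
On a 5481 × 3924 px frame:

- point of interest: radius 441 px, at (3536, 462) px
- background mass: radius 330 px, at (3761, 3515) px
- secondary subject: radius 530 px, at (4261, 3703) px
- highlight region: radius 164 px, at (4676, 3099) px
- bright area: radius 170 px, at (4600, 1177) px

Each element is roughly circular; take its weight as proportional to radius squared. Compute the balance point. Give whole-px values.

(3988, 2547)

Weights ∝ r²: point of interest 441² = 194481, background mass 330² = 108900, secondary subject 530² = 280900, highlight region 164² = 26896, bright area 170² = 28900; Σw = 640077.
x-moment: 194481·3536 + 108900·3761 + 280900·4261 + 26896·4676 + 28900·4600 = 2552878312; centroid 2552878312/640077 ≈ 3988.39.
y-moment: 194481·462 + 108900·3515 + 280900·3703 + 26896·3099 + 28900·1177 = 1630172426; centroid 1630172426/640077 ≈ 2546.84.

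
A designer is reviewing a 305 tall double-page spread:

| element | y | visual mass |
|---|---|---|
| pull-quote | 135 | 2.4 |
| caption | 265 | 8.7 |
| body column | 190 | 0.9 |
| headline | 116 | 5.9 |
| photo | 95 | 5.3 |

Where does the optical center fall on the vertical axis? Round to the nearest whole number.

y ≈ 172

Σw = 2.4 + 8.7 + 0.9 + 5.9 + 5.3 = 23.2.
Σw·y = 2.4·135 + 8.7·265 + 0.9·190 + 5.9·116 + 5.3·95 = 3988.4, so ȳ = 3988.4/23.2 ≈ 171.91.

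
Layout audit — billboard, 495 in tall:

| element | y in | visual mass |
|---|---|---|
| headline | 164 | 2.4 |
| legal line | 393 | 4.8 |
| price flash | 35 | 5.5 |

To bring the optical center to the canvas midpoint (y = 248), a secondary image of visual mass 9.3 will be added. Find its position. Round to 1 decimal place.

y ≈ 320.8

After adding the secondary image, total weight = 2.4 + 4.8 + 5.5 + 9.3 = 22.0.
y: need Σw·y = 22.0·248 = 5456.0. Existing = 2.4·164 + 4.8·393 + 5.5·35 = 2472.5. Remainder 2983.5 / 9.3 ≈ 320.81.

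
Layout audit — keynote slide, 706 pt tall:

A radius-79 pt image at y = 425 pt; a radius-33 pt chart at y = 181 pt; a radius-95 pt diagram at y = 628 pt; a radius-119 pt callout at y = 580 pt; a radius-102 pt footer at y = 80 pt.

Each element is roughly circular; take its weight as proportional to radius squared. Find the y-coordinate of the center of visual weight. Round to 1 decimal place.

y ≈ 429.2

r² weights: image 79² = 6241, chart 33² = 1089, diagram 95² = 9025, callout 119² = 14161, footer 102² = 10404. Total = 40920.
y-moment: 6241·425 + 1089·181 + 9025·628 + 14161·580 + 10404·80 = 17562934; centroid 17562934/40920 ≈ 429.20.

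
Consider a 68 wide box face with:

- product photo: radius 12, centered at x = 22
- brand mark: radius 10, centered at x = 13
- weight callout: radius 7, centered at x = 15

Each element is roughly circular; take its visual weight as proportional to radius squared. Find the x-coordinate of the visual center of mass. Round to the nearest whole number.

r² weights: product photo 12² = 144, brand mark 10² = 100, weight callout 7² = 49. Total = 293.
x-moment: 144·22 + 100·13 + 49·15 = 5203; centroid 5203/293 ≈ 17.76.

x ≈ 18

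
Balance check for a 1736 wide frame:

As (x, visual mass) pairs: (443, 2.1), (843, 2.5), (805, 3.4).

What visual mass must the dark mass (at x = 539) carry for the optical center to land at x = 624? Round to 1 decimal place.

w ≈ 9.2

Known weights sum to 2.1 + 2.5 + 3.4 = 8.0; their moment is 2.1·443 + 2.5·843 + 3.4·805 = 5774.8.
For the centroid to hit 624: (5774.8 + w·539) / (8.0 + w) = 624.
So w = (624·8.0 − 5774.8)/(539 − 624) = -782.8/-85 ≈ 9.21.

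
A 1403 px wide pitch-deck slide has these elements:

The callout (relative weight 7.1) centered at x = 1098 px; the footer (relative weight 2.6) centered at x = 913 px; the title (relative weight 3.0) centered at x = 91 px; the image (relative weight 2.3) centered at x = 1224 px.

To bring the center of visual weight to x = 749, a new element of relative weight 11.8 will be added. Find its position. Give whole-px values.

With the new element, Σw becomes 7.1 + 2.6 + 3.0 + 2.3 + 11.8 = 26.8.
Along x: (13257.8 + 11.8·x) / 26.8 = 749 (existing moment 7.1·1098 + 2.6·913 + 3.0·91 + 2.3·1224 = 13257.8) ⇒ x = (20073.2 − 13257.8) / 11.8 ≈ 577.58.

x ≈ 578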